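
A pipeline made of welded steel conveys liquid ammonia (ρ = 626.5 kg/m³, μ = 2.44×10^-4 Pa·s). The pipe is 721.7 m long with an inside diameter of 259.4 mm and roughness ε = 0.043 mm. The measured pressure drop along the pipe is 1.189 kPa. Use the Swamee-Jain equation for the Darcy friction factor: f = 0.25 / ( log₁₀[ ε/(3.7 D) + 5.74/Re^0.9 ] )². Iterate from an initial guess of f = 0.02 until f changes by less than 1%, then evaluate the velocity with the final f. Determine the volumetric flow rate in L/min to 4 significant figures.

Rearranging Darcy-Weisbach: V = √(2·ΔP·D/(f·L·ρ)). With ε/D = 4.3e-05/0.2594 = 0.000166, iterate starting from f = 0.02:
  f = 0.02 → V = √(2·1189·0.2594/(0.02·721.7·626.5)) = 0.2612 m/s; Re = ρVD/μ = 1.74e+05; f → 0.01723
  f = 0.01723 → V = 0.2814 m/s; Re = 1.874e+05; f → 0.01704
  f = 0.01704 → V = 0.2829 m/s; Re = 1.884e+05; f → 0.01703
Converged (Δf/f < 1%). With the final f = 0.01703: V = √(2·1189·0.2594/(0.01703·721.7·626.5)) = 0.283 m/s.
Q = V·A = 0.283·(π/4·0.2594²) = 0.01496 m³/s = 897.5 L/min.

Q ≈ 897.5 L/min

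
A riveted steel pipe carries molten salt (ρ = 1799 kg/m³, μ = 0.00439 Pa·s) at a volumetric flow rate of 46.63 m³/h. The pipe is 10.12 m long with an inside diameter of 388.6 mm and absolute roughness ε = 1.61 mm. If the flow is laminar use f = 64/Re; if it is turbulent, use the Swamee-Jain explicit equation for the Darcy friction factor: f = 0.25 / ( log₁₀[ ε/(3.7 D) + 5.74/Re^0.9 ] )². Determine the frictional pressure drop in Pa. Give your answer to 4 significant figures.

ΔP ≈ 9.582 Pa

Q = 46.63 m³/h = 46.63/3600 = 0.01295 m³/s.
Cross-sectional area A = πD²/4 = π(0.3886)²/4 = 0.1186 m²; mean velocity V = Q/A = 0.01295/0.1186 = 0.1092 m/s.
Reynolds number Re = ρVD/μ = 1799 · 0.1092 · 0.3886 / 0.00439 = 1.739e+04.
Re > 4000 → turbulent. Relative roughness ε/D = 0.00161/0.3886 = 0.00414. Swamee-Jain: f = 0.25/(log₁₀[0.00414/3.7 + 5.74/1.739e+04^0.9])² = 0.25/(log₁₀[0.00112 + 0.000876])² = 0.25/(-2.7)² = 0.0343.
Darcy-Weisbach: ΔP = f(L/D)(ρV²/2) = 0.0343·(10.12/0.3886)·(1799·0.1092²/2) = 0.0343·26.04·10.73 = 9.582 Pa.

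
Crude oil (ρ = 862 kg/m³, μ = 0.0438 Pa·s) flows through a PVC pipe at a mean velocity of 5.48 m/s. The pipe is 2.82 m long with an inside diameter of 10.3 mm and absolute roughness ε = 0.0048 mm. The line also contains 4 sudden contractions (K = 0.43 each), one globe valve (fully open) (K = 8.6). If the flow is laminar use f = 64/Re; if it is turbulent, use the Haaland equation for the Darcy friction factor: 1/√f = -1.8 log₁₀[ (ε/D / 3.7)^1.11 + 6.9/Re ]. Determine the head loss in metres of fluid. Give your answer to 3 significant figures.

Reynolds number Re = ρVD/μ = 862 · 5.48 · 0.0103 / 0.0438 = 1111.
Re < 2300 → laminar flow, so f = 64/Re = 64/1111 = 0.05761 (the turbulent correlation is not needed).
Total minor-loss coefficient ΣK = 4·0.43 + 1·8.6 = 10.3.
ΔP = [f·L/D + ΣK]·(ρV²/2) = [0.05761·2.82/0.0103 + 10.3]·(862·5.48²/2) = [15.77 + 10.3]·1.294e+04 = 3.377e+05 Pa.
Head loss h_f = ΔP/(ρg) = 3.377e+05/(862·9.81) = 39.9 m.

h_f ≈ 39.9 m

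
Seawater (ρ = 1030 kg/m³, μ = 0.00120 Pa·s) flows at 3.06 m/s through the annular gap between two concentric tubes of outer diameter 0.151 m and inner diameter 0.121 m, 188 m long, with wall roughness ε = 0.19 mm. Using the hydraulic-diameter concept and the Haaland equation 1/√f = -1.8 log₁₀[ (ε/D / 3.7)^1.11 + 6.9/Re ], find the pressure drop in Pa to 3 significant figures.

ΔP ≈ 1.02×10^6 Pa

Hydraulic diameter D_h = 4A/P = D_o - D_i = 0.151 - 0.121 = 0.03 m.
Re = ρVD_h/μ = 1030·3.06·0.03/0.0012 = 7.88e+04.
ε/D_h = 0.00019/0.03 = 0.00633; Haaland gives 1/√f = -1.8 log₁₀[0.000849+8.76e-05] = 5.451, so f = 0.03366.
ΔP = f(L/D_h)(ρV²/2) = 0.03366·188/0.03·4822 = 1.017e+06 Pa.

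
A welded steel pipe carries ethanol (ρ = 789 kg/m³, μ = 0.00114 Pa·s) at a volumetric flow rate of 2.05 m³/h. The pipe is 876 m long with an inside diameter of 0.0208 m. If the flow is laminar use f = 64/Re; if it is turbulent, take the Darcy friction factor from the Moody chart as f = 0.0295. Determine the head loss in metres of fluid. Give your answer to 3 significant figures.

h_f ≈ 178 m

Q = 2.05 m³/h = 2.05/3600 = 0.0005694 m³/s.
Cross-sectional area A = πD²/4 = π(0.0208)²/4 = 0.0003398 m²; mean velocity V = Q/A = 0.0005694/0.0003398 = 1.676 m/s.
Reynolds number Re = ρVD/μ = 789 · 1.676 · 0.0208 / 0.00114 = 2.413e+04.
Re > 4000 → turbulent; use the Moody-chart value f = 0.0295.
Darcy-Weisbach: ΔP = f(L/D)(ρV²/2) = 0.0295·(876/0.0208)·(789·1.676²/2) = 0.0295·4.212e+04·1108 = 1.377e+06 Pa.
Head loss h_f = ΔP/(ρg) = 1.377e+06/(789·9.81) = 178 m.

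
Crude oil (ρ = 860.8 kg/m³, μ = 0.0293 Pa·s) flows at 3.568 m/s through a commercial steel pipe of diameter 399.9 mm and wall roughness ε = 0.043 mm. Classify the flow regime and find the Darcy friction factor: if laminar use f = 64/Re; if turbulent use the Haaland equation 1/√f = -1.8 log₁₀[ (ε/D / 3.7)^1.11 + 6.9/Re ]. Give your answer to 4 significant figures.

Re = ρVD/μ = 860.8·3.568·0.3999/0.0293 = 4.192e+04.
Re > 4000 → turbulent. ε/D = 4.3e-05/0.3999 = 0.000108; Haaland: 1/√f = -1.8 log₁₀[9.21e-06 + 0.000165] = 6.768, so f = 0.02183.

f ≈ 0.02183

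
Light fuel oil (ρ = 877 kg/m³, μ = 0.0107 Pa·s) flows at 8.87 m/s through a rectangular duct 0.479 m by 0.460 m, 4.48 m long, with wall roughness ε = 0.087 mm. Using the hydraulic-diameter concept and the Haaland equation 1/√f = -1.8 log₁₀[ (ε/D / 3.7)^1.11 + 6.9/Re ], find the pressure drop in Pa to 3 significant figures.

Hydraulic diameter D_h = 4A/P = 4·(0.479·0.46)/(2·(0.479+0.46)) = 0.8814/1.878 = 0.4693 m.
Re = ρVD_h/μ = 877·8.87·0.4693/0.0107 = 3.412e+05.
ε/D_h = 8.7e-05/0.4693 = 0.000185; Haaland gives 1/√f = -1.8 log₁₀[1.69e-05+2.02e-05] = 7.975, so f = 0.01572.
ΔP = f(L/D_h)(ρV²/2) = 0.01572·4.48/0.4693·3.45e+04 = 5178 Pa.

ΔP ≈ 5180 Pa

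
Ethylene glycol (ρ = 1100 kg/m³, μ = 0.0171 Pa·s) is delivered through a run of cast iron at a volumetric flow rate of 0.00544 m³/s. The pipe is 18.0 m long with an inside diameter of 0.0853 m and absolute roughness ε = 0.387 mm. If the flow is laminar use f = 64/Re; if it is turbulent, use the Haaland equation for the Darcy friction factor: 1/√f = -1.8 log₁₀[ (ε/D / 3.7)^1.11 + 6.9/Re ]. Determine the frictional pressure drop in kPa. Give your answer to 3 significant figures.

Cross-sectional area A = πD²/4 = π(0.0853)²/4 = 0.005715 m²; mean velocity V = Q/A = 0.00544/0.005715 = 0.9519 m/s.
Reynolds number Re = ρVD/μ = 1100 · 0.9519 · 0.0853 / 0.0171 = 5223.
Re > 4000 → turbulent. Relative roughness ε/D = 0.000387/0.0853 = 0.00454. Haaland: 1/√f = -1.8 log₁₀[(0.00454/3.7)^1.11 + 6.9/5223] = -1.8 log₁₀[0.000587 + 0.00132] = 4.895, so f = 0.04173.
Darcy-Weisbach: ΔP = f(L/D)(ρV²/2) = 0.04173·(18/0.0853)·(1100·0.9519²/2) = 0.04173·211·498.4 = 4389 Pa.
ΔP = 4389 Pa = 4.39 kPa.

ΔP ≈ 4.39 kPa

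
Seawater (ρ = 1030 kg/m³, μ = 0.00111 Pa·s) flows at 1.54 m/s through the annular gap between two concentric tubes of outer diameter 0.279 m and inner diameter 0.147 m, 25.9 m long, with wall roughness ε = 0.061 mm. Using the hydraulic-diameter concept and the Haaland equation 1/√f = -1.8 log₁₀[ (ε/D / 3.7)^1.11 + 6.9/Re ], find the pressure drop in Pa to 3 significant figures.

Hydraulic diameter D_h = 4A/P = D_o - D_i = 0.279 - 0.147 = 0.132 m.
Re = ρVD_h/μ = 1030·1.54·0.132/0.00111 = 1.886e+05.
ε/D_h = 6.1e-05/0.132 = 0.000462; Haaland gives 1/√f = -1.8 log₁₀[4.65e-05+3.66e-05] = 7.345, so f = 0.01854.
ΔP = f(L/D_h)(ρV²/2) = 0.01854·25.9/0.132·1221 = 4442 Pa.

ΔP ≈ 4440 Pa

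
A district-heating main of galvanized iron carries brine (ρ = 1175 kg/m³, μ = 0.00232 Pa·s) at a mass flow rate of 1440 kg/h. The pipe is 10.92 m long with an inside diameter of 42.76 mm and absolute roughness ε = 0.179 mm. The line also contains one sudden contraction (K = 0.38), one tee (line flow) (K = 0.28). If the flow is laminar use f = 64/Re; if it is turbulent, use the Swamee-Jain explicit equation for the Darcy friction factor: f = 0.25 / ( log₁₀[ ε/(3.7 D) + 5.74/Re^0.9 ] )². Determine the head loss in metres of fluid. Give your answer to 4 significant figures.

h_f ≈ 0.03299 m

ṁ = 1440 kg/h = 1440/3600 = 0.4 kg/s.
A = πD²/4 = π(0.04276)²/4 = 0.001436 m²; mean velocity V = ṁ/(ρA) = 0.4/(1175 · 0.001436) = 0.2371 m/s.
Reynolds number Re = ρVD/μ = 1175 · 0.2371 · 0.04276 / 0.00232 = 5134.
Re > 4000 → turbulent. Relative roughness ε/D = 0.000179/0.04276 = 0.00419. Swamee-Jain: f = 0.25/(log₁₀[0.00419/3.7 + 5.74/5134^0.9])² = 0.25/(log₁₀[0.00113 + 0.00263])² = 0.25/(-2.425)² = 0.04251.
Total minor-loss coefficient ΣK = 1·0.38 + 1·0.28 = 0.66.
ΔP = [f·L/D + ΣK]·(ρV²/2) = [0.04251·10.92/0.04276 + 0.66]·(1175·0.2371²/2) = [10.86 + 0.66]·33.02 = 380.2 Pa.
Head loss h_f = ΔP/(ρg) = 380.2/(1175·9.81) = 0.03299 m.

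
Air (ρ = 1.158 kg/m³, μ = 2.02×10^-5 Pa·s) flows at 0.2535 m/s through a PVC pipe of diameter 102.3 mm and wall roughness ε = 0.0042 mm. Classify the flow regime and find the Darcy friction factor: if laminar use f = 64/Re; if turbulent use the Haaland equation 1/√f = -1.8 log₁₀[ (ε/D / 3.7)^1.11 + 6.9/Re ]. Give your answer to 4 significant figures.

Re = ρVD/μ = 1.158·0.2535·0.1023/2.02e-05 = 1487.
Re < 2300 → laminar, so f = 64/Re = 0.04305 (roughness is irrelevant in laminar flow).

f ≈ 0.04305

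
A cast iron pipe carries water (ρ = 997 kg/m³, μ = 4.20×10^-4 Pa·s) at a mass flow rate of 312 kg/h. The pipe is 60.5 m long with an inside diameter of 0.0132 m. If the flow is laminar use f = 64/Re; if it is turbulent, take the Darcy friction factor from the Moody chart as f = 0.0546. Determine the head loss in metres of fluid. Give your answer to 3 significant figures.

ṁ = 312 kg/h = 312/3600 = 0.08667 kg/s.
A = πD²/4 = π(0.0132)²/4 = 0.0001368 m²; mean velocity V = ṁ/(ρA) = 0.08667/(997 · 0.0001368) = 0.6352 m/s.
Reynolds number Re = ρVD/μ = 997 · 0.6352 · 0.0132 / 0.00042 = 1.99e+04.
Re > 4000 → turbulent; use the Moody-chart value f = 0.0546.
Darcy-Weisbach: ΔP = f(L/D)(ρV²/2) = 0.0546·(60.5/0.0132)·(997·0.6352²/2) = 0.0546·4583·201.1 = 5.034e+04 Pa.
Head loss h_f = ΔP/(ρg) = 5.034e+04/(997·9.81) = 5.15 m.

h_f ≈ 5.15 m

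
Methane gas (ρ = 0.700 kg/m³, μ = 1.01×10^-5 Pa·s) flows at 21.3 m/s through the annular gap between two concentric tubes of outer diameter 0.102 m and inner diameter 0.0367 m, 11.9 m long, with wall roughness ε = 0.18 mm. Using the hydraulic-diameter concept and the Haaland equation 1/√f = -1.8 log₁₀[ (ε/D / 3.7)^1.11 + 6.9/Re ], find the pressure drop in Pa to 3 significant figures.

ΔP ≈ 778 Pa

Hydraulic diameter D_h = 4A/P = D_o - D_i = 0.102 - 0.0367 = 0.0653 m.
Re = ρVD_h/μ = 0.7·21.3·0.0653/1.01e-05 = 9.64e+04.
ε/D_h = 0.00018/0.0653 = 0.00276; Haaland gives 1/√f = -1.8 log₁₀[0.000337+7.16e-05] = 6.099, so f = 0.02688.
ΔP = f(L/D_h)(ρV²/2) = 0.02688·11.9/0.0653·158.8 = 777.9 Pa.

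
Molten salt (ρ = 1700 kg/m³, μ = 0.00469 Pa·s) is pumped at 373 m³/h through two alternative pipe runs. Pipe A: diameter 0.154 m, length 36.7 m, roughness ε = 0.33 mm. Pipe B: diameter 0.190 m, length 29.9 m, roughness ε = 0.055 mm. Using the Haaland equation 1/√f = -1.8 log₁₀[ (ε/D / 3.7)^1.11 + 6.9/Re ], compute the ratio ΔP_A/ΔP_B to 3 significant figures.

ΔP_A/ΔP_B ≈ 5.03

Pipe A: V = Q/A = 0.1036/0.01863 = 5.563 m/s; Re = 3.105e+05; ε/D = 0.00214; Haaland → f = 0.02439; ΔP_A = f(L/D)(ρV²/2) = 1.529e+05 Pa.
Pipe B: V = Q/A = 0.1036/0.02835 = 3.654 m/s; Re = 2.517e+05; ε/D = 0.000289; Haaland → f = 0.01701; ΔP_B = f(L/D)(ρV²/2) = 3.039e+04 Pa.
ΔP_A/ΔP_B = 1.529e+05/3.039e+04 = 5.03.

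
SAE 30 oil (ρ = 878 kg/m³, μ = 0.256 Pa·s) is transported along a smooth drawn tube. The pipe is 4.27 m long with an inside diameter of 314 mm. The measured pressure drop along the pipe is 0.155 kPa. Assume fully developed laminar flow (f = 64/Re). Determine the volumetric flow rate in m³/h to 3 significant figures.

Q ≈ 122 m³/h

For laminar flow, f = 64/Re with Re = ρVD/μ, so Darcy-Weisbach reduces to ΔP = 32μLV/D². Solving for V: V = ΔP·D²/(32μL) = 155·(0.314)²/(32·0.256·4.27) = 0.4369 m/s.
Check: Re = ρVD/μ = 878·0.4369·0.314/0.256 = 470.5 < 2300, so the laminar assumption holds.
Q = V·A = 0.4369·(π/4·0.314²) = 0.03383 m³/s = 122 m³/h.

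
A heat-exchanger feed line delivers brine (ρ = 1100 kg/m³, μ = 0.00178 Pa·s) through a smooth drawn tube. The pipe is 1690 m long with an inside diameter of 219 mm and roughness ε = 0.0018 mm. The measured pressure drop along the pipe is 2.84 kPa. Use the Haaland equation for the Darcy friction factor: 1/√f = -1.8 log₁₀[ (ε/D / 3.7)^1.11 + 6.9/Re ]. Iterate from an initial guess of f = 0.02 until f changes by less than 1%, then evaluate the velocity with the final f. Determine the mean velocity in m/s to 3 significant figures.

Rearranging Darcy-Weisbach: V = √(2·ΔP·D/(f·L·ρ)). With ε/D = 1.8e-06/0.219 = 8.22e-06, iterate starting from f = 0.02:
  f = 0.02 → V = √(2·2840·0.219/(0.02·1690·1100)) = 0.1829 m/s; Re = ρVD/μ = 2.475e+04; f → 0.02444
  f = 0.02444 → V = 0.1655 m/s; Re = 2.24e+04; f → 0.02504
  f = 0.02504 → V = 0.1635 m/s; Re = 2.212e+04; f → 0.02512
Converged (Δf/f < 1%). With the final f = 0.02512: V = √(2·2840·0.219/(0.02512·1690·1100)) = 0.1632 m/s.

V ≈ 0.163 m/s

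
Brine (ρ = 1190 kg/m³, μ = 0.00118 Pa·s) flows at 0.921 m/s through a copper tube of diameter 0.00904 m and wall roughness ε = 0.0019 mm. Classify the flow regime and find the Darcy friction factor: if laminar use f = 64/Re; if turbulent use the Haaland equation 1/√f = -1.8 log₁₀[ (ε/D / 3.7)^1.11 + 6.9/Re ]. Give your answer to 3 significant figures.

f ≈ 0.0326

Re = ρVD/μ = 1190·0.921·0.00904/0.00118 = 8396.
Re > 4000 → turbulent. ε/D = 1.9e-06/0.00904 = 0.00021; Haaland: 1/√f = -1.8 log₁₀[1.94e-05 + 0.000822] = 5.535, so f = 0.03264.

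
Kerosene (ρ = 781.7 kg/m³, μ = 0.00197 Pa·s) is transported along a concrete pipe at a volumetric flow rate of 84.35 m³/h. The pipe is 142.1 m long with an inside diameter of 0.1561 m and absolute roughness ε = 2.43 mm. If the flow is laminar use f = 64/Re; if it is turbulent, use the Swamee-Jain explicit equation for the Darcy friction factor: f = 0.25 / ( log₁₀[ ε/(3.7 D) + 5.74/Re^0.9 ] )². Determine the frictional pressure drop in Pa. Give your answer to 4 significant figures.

ΔP ≈ 24090 Pa

Q = 84.35 m³/h = 84.35/3600 = 0.02343 m³/s.
Cross-sectional area A = πD²/4 = π(0.1561)²/4 = 0.01914 m²; mean velocity V = Q/A = 0.02343/0.01914 = 1.224 m/s.
Reynolds number Re = ρVD/μ = 781.7 · 1.224 · 0.1561 / 0.00197 = 7.583e+04.
Re > 4000 → turbulent. Relative roughness ε/D = 0.00243/0.1561 = 0.0156. Swamee-Jain: f = 0.25/(log₁₀[0.0156/3.7 + 5.74/7.583e+04^0.9])² = 0.25/(log₁₀[0.00421 + 0.000233])² = 0.25/(-2.353)² = 0.04517.
Darcy-Weisbach: ΔP = f(L/D)(ρV²/2) = 0.04517·(142.1/0.1561)·(781.7·1.224²/2) = 0.04517·910.3·585.8 = 2.409e+04 Pa.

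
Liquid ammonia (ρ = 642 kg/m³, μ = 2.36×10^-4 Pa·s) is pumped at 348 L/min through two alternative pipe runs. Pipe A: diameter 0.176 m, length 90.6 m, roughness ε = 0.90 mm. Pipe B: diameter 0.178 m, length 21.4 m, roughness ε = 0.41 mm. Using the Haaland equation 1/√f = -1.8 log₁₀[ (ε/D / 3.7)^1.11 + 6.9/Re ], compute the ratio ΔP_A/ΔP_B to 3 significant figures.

Pipe A: V = Q/A = 0.0058/0.02433 = 0.2384 m/s; Re = 1.141e+05; ε/D = 0.00511; Haaland → f = 0.03137; ΔP_A = f(L/D)(ρV²/2) = 294.7 Pa.
Pipe B: V = Q/A = 0.0058/0.02488 = 0.2331 m/s; Re = 1.129e+05; ε/D = 0.0023; Haaland → f = 0.02561; ΔP_B = f(L/D)(ρV²/2) = 53.69 Pa.
ΔP_A/ΔP_B = 294.7/53.69 = 5.49.

ΔP_A/ΔP_B ≈ 5.49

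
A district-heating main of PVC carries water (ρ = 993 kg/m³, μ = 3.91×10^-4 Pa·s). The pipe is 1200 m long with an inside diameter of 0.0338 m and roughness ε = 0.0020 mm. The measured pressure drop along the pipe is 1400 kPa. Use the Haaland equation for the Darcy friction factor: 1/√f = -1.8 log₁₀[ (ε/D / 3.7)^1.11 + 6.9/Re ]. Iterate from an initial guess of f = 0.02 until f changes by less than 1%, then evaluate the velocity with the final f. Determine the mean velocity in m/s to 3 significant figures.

Rearranging Darcy-Weisbach: V = √(2·ΔP·D/(f·L·ρ)). With ε/D = 2e-06/0.0338 = 5.92e-05, iterate starting from f = 0.02:
  f = 0.02 → V = √(2·1.4e+06·0.0338/(0.02·1200·993)) = 1.993 m/s; Re = ρVD/μ = 1.711e+05; f → 0.01634
  f = 0.01634 → V = 2.205 m/s; Re = 1.892e+05; f → 0.01605
  f = 0.01605 → V = 2.224 m/s; Re = 1.909e+05; f → 0.01603
Converged (Δf/f < 1%). With the final f = 0.01603: V = √(2·1.4e+06·0.0338/(0.01603·1200·993)) = 2.226 m/s.

V ≈ 2.23 m/s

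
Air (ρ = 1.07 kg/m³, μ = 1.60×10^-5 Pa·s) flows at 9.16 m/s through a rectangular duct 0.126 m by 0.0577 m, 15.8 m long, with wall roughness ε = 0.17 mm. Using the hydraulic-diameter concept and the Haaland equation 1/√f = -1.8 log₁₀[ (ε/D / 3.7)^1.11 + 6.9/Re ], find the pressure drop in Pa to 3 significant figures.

ΔP ≈ 239 Pa

Hydraulic diameter D_h = 4A/P = 4·(0.126·0.0577)/(2·(0.126+0.0577)) = 0.02908/0.3674 = 0.07915 m.
Re = ρVD_h/μ = 1.07·9.16·0.07915/1.6e-05 = 4.849e+04.
ε/D_h = 0.00017/0.07915 = 0.00215; Haaland gives 1/√f = -1.8 log₁₀[0.000256+0.000142] = 6.12, so f = 0.0267.
ΔP = f(L/D_h)(ρV²/2) = 0.0267·15.8/0.07915·44.89 = 239.2 Pa.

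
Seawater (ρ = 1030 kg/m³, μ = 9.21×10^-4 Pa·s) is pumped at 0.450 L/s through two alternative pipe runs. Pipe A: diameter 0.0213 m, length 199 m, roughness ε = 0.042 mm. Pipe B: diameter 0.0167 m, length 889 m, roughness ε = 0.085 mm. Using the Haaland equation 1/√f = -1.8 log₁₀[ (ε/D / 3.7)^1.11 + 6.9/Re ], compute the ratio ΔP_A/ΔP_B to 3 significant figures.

ΔP_A/ΔP_B ≈ 0.0563

Pipe A: V = Q/A = 0.00045/0.0003563 = 1.263 m/s; Re = 3.008e+04; ε/D = 0.00197; Haaland → f = 0.02774; ΔP_A = f(L/D)(ρV²/2) = 2.129e+05 Pa.
Pipe B: V = Q/A = 0.00045/0.000219 = 2.054 m/s; Re = 3.837e+04; ε/D = 0.00509; Haaland → f = 0.03269; ΔP_B = f(L/D)(ρV²/2) = 3.783e+06 Pa.
ΔP_A/ΔP_B = 2.129e+05/3.783e+06 = 0.0563.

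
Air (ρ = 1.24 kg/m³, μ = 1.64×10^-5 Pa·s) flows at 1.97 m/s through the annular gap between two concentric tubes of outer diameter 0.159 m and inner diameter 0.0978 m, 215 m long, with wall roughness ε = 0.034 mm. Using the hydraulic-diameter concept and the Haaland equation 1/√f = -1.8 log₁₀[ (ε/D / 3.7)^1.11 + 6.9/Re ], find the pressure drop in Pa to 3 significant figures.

Hydraulic diameter D_h = 4A/P = D_o - D_i = 0.159 - 0.0978 = 0.0612 m.
Re = ρVD_h/μ = 1.24·1.97·0.0612/1.64e-05 = 9116.
ε/D_h = 3.4e-05/0.0612 = 0.000556; Haaland gives 1/√f = -1.8 log₁₀[5.7e-05+0.000757] = 5.561, so f = 0.03234.
ΔP = f(L/D_h)(ρV²/2) = 0.03234·215/0.0612·2.406 = 273.3 Pa.

ΔP ≈ 273 Pa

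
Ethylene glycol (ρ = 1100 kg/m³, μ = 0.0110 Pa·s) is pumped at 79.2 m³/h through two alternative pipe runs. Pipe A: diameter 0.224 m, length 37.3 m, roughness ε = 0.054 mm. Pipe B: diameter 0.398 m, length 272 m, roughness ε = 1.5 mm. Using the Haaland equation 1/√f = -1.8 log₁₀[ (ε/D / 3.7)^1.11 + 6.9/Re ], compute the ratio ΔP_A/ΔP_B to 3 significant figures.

Pipe A: V = Q/A = 0.022/0.03941 = 0.5583 m/s; Re = 1.251e+04; ε/D = 0.000241; Haaland → f = 0.02939; ΔP_A = f(L/D)(ρV²/2) = 838.8 Pa.
Pipe B: V = Q/A = 0.022/0.1244 = 0.1768 m/s; Re = 7038; ε/D = 0.00377; Haaland → f = 0.03837; ΔP_B = f(L/D)(ρV²/2) = 451 Pa.
ΔP_A/ΔP_B = 838.8/451 = 1.86.

ΔP_A/ΔP_B ≈ 1.86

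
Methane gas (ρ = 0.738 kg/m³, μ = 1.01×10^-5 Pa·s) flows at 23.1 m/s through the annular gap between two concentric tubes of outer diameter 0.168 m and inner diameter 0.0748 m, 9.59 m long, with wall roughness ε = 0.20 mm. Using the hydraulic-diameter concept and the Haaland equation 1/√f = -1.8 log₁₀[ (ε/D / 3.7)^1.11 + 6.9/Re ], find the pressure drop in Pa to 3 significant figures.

Hydraulic diameter D_h = 4A/P = D_o - D_i = 0.168 - 0.0748 = 0.0932 m.
Re = ρVD_h/μ = 0.738·23.1·0.0932/1.01e-05 = 1.573e+05.
ε/D_h = 0.0002/0.0932 = 0.00215; Haaland gives 1/√f = -1.8 log₁₀[0.000255+4.39e-05] = 6.343, so f = 0.02486.
ΔP = f(L/D_h)(ρV²/2) = 0.02486·9.59/0.0932·196.9 = 503.6 Pa.

ΔP ≈ 504 Pa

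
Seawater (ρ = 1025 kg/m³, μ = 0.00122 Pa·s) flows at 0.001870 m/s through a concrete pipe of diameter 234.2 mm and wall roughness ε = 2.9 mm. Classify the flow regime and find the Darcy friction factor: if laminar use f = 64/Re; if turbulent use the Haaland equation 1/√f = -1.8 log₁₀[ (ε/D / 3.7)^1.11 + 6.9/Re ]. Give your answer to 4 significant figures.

f ≈ 0.1739

Re = ρVD/μ = 1025·0.00187·0.2342/0.00122 = 368.
Re < 2300 → laminar, so f = 64/Re = 0.1739 (roughness is irrelevant in laminar flow).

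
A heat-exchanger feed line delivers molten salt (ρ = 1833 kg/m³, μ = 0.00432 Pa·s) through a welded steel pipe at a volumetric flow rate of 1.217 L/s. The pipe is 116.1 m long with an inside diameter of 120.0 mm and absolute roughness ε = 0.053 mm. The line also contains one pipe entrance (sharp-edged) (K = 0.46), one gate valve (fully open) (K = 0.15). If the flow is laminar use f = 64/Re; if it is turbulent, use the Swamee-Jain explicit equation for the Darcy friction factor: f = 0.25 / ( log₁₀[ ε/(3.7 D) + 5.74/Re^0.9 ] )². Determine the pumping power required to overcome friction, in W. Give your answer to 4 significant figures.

Q = 1.217 L/s = 1.217/1000 = 0.001217 m³/s.
Cross-sectional area A = πD²/4 = π(0.12)²/4 = 0.01131 m²; mean velocity V = Q/A = 0.001217/0.01131 = 0.1076 m/s.
Reynolds number Re = ρVD/μ = 1833 · 0.1076 · 0.12 / 0.00432 = 5479.
Re > 4000 → turbulent. Relative roughness ε/D = 5.3e-05/0.12 = 0.000442. Swamee-Jain: f = 0.25/(log₁₀[0.000442/3.7 + 5.74/5479^0.9])² = 0.25/(log₁₀[0.000119 + 0.00248])² = 0.25/(-2.585)² = 0.0374.
Total minor-loss coefficient ΣK = 1·0.46 + 1·0.15 = 0.61.
ΔP = [f·L/D + ΣK]·(ρV²/2) = [0.0374·116.1/0.12 + 0.61]·(1833·0.1076²/2) = [36.18 + 0.61]·10.61 = 390.5 Pa.
Pumping power P = QΔP = 0.001217·390.5 = 0.47519 W = 0.4752 W.

P ≈ 0.4752 W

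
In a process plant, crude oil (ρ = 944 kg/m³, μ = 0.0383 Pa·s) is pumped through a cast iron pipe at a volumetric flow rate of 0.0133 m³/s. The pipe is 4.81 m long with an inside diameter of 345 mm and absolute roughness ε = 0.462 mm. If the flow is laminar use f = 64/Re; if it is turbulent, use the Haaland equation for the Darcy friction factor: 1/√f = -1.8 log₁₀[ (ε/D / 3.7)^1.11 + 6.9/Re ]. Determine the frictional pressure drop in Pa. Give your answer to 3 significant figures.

ΔP ≈ 7.05 Pa

Cross-sectional area A = πD²/4 = π(0.345)²/4 = 0.09348 m²; mean velocity V = Q/A = 0.0133/0.09348 = 0.1423 m/s.
Reynolds number Re = ρVD/μ = 944 · 0.1423 · 0.345 / 0.0383 = 1210.
Re < 2300 → laminar flow, so f = 64/Re = 64/1210 = 0.0529 (the turbulent correlation is not needed).
Darcy-Weisbach: ΔP = f(L/D)(ρV²/2) = 0.0529·(4.81/0.345)·(944·0.1423²/2) = 0.0529·13.94·9.554 = 7.047 Pa.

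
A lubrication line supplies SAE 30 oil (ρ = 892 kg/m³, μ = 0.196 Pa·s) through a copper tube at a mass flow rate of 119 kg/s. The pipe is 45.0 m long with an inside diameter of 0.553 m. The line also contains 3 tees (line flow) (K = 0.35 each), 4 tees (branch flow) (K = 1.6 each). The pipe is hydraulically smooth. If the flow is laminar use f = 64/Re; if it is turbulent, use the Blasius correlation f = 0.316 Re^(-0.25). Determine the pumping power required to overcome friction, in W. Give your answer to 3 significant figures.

P ≈ 205 W

A = πD²/4 = π(0.553)²/4 = 0.2402 m²; mean velocity V = ṁ/(ρA) = 119/(892 · 0.2402) = 0.5554 m/s.
Reynolds number Re = ρVD/μ = 892 · 0.5554 · 0.553 / 0.196 = 1398.
Re < 2300 → laminar flow, so f = 64/Re = 64/1398 = 0.04578 (the turbulent correlation is not needed).
Total minor-loss coefficient ΣK = 3·0.35 + 4·1.6 = 7.45.
ΔP = [f·L/D + ΣK]·(ρV²/2) = [0.04578·45/0.553 + 7.45]·(892·0.5554²/2) = [3.726 + 7.45]·137.6 = 1538 Pa.
Q = ṁ/ρ = 119/892 = 0.1334 m³/s.
Pumping power P = QΔP = 0.1334·1538 = 205.1 W = 205 W.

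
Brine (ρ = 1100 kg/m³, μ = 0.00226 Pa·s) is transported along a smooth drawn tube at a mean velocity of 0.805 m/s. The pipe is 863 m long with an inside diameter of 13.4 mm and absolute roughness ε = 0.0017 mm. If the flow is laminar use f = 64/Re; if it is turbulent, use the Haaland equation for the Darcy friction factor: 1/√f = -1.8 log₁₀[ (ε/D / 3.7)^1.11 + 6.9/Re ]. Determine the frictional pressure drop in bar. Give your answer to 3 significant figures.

ΔP ≈ 8.56 bar

Reynolds number Re = ρVD/μ = 1100 · 0.805 · 0.0134 / 0.00226 = 5250.
Re > 4000 → turbulent. Relative roughness ε/D = 1.7e-06/0.0134 = 0.000127. Haaland: 1/√f = -1.8 log₁₀[(0.000127/3.7)^1.11 + 6.9/5250] = -1.8 log₁₀[1.11e-05 + 0.00131] = 5.18, so f = 0.03727.
Darcy-Weisbach: ΔP = f(L/D)(ρV²/2) = 0.03727·(863/0.0134)·(1100·0.805²/2) = 0.03727·6.44e+04·356.4 = 8.555e+05 Pa.
ΔP = 8.555e+05 Pa = 8.56 bar.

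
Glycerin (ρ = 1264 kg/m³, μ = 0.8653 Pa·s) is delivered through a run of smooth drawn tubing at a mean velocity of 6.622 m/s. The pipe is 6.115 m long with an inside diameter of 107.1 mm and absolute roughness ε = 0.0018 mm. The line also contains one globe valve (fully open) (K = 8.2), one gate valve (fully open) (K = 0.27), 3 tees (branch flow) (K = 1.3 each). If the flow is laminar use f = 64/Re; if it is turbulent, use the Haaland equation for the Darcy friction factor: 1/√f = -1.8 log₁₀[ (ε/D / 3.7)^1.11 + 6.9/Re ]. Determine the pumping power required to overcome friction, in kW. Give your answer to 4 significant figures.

P ≈ 26.28 kW

Reynolds number Re = ρVD/μ = 1264 · 6.622 · 0.1071 / 0.865 = 1036.
Re < 2300 → laminar flow, so f = 64/Re = 64/1036 = 0.06178 (the turbulent correlation is not needed).
Total minor-loss coefficient ΣK = 1·8.2 + 1·0.27 + 3·1.3 = 12.4.
ΔP = [f·L/D + ΣK]·(ρV²/2) = [0.06178·6.115/0.1071 + 12.4]·(1264·6.622²/2) = [3.527 + 12.4]·2.771e+04 = 4.406e+05 Pa.
Q = V·A = 6.622·0.009009 = 0.05966 m³/s.
Pumping power P = QΔP = 0.05966·4.406e+05 = 26283 W = 26.28 kW.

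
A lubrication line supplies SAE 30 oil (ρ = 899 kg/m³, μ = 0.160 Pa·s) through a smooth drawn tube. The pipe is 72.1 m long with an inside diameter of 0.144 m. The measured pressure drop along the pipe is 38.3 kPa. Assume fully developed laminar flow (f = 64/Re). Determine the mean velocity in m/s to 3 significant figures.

For laminar flow, f = 64/Re with Re = ρVD/μ, so Darcy-Weisbach reduces to ΔP = 32μLV/D². Solving for V: V = ΔP·D²/(32μL) = 3.83e+04·(0.144)²/(32·0.16·72.1) = 2.151 m/s.
Check: Re = ρVD/μ = 899·2.151·0.144/0.16 = 1741 < 2300, so the laminar assumption holds.

V ≈ 2.15 m/s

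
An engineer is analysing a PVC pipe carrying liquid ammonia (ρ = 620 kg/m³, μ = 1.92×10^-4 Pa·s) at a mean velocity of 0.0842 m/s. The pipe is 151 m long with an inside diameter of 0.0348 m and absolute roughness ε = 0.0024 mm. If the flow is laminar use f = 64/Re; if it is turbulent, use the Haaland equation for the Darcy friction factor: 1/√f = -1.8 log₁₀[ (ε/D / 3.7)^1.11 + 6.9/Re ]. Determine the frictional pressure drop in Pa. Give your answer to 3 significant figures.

Reynolds number Re = ρVD/μ = 620 · 0.0842 · 0.0348 / 0.000192 = 9462.
Re > 4000 → turbulent. Relative roughness ε/D = 2.4e-06/0.0348 = 6.9e-05. Haaland: 1/√f = -1.8 log₁₀[(6.9e-05/3.7)^1.11 + 6.9/9462] = -1.8 log₁₀[5.63e-06 + 0.000729] = 5.641, so f = 0.03143.
Darcy-Weisbach: ΔP = f(L/D)(ρV²/2) = 0.03143·(151/0.0348)·(620·0.0842²/2) = 0.03143·4339·2.198 = 299.7 Pa.

ΔP ≈ 300 Pa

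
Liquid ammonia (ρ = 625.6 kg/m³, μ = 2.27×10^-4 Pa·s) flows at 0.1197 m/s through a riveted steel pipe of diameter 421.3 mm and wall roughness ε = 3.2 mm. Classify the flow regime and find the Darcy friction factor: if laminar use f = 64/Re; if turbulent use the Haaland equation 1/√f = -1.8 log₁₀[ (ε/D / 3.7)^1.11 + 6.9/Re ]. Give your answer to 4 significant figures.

Re = ρVD/μ = 625.6·0.1197·0.4213/0.000227 = 1.39e+05.
Re > 4000 → turbulent. ε/D = 0.0032/0.4213 = 0.0076; Haaland: 1/√f = -1.8 log₁₀[0.00104 + 4.96e-05] = 5.333, so f = 0.03515.

f ≈ 0.03515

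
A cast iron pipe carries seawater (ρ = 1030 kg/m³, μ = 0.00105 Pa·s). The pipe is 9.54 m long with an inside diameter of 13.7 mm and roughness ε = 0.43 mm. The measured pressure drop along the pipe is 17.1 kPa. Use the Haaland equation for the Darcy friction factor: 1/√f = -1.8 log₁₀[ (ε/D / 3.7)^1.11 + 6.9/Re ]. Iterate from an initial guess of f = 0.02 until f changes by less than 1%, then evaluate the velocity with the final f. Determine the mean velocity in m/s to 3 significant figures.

Rearranging Darcy-Weisbach: V = √(2·ΔP·D/(f·L·ρ)). With ε/D = 0.00043/0.0137 = 0.0314, iterate starting from f = 0.02:
  f = 0.02 → V = √(2·1.71e+04·0.0137/(0.02·9.54·1030)) = 1.544 m/s; Re = ρVD/μ = 2.075e+04; f → 0.05982
  f = 0.05982 → V = 0.8928 m/s; Re = 1.2e+04; f → 0.06085
  f = 0.06085 → V = 0.8852 m/s; Re = 1.19e+04; f → 0.06087
Converged (Δf/f < 1%). With the final f = 0.06087: V = √(2·1.71e+04·0.0137/(0.06087·9.54·1030)) = 0.8851 m/s.

V ≈ 0.885 m/s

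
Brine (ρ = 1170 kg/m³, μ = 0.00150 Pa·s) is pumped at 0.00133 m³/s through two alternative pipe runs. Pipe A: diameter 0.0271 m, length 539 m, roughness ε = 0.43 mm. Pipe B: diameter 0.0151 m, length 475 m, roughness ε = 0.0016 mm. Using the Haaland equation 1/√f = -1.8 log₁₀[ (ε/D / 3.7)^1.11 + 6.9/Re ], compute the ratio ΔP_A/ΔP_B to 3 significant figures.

Pipe A: V = Q/A = 0.00133/0.0005768 = 2.306 m/s; Re = 4.874e+04; ε/D = 0.0159; Haaland → f = 0.04556; ΔP_A = f(L/D)(ρV²/2) = 2.818e+06 Pa.
Pipe B: V = Q/A = 0.00133/0.0001791 = 7.427 m/s; Re = 8.747e+04; ε/D = 0.000106; Haaland → f = 0.01876; ΔP_B = f(L/D)(ρV²/2) = 1.905e+07 Pa.
ΔP_A/ΔP_B = 2.818e+06/1.905e+07 = 0.148.

ΔP_A/ΔP_B ≈ 0.148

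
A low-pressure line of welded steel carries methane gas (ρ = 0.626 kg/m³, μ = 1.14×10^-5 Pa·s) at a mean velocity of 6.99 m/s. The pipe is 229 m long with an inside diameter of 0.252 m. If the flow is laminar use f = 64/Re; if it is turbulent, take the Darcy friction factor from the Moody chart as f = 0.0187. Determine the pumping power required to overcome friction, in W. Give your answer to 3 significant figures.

Reynolds number Re = ρVD/μ = 0.626 · 6.99 · 0.252 / 1.14e-05 = 9.673e+04.
Re > 4000 → turbulent; use the Moody-chart value f = 0.0187.
Darcy-Weisbach: ΔP = f(L/D)(ρV²/2) = 0.0187·(229/0.252)·(0.626·6.99²/2) = 0.0187·908.7·15.29 = 259.9 Pa.
Q = V·A = 6.99·0.04988 = 0.3486 m³/s.
Pumping power P = QΔP = 0.3486·259.9 = 90.60 W = 90.6 W.

P ≈ 90.6 W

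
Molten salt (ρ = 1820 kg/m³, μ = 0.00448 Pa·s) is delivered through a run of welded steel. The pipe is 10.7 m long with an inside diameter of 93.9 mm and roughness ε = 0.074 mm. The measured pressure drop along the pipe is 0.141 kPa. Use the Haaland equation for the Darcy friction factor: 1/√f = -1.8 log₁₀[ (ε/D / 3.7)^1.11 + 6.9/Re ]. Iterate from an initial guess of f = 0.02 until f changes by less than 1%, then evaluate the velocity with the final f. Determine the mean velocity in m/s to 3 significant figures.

Rearranging Darcy-Weisbach: V = √(2·ΔP·D/(f·L·ρ)). With ε/D = 7.4e-05/0.0939 = 0.000788, iterate starting from f = 0.02:
  f = 0.02 → V = √(2·141·0.0939/(0.02·10.7·1820)) = 0.2607 m/s; Re = ρVD/μ = 9947; f → 0.03193
  f = 0.03193 → V = 0.2064 m/s; Re = 7872; f → 0.0339
  f = 0.0339 → V = 0.2003 m/s; Re = 7640; f → 0.03417
Converged (Δf/f < 1%). With the final f = 0.03417: V = √(2·141·0.0939/(0.03417·10.7·1820)) = 0.1995 m/s.

V ≈ 0.199 m/s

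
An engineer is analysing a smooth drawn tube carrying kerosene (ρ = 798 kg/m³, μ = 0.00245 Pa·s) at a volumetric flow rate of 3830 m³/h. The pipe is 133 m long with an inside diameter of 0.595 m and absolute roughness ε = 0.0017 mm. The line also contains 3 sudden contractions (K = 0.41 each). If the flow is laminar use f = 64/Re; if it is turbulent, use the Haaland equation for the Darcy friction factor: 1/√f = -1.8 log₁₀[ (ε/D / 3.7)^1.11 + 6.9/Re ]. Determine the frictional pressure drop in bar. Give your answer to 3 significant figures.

ΔP ≈ 0.232 bar

Q = 3830 m³/h = 3830/3600 = 1.064 m³/s.
Cross-sectional area A = πD²/4 = π(0.595)²/4 = 0.2781 m²; mean velocity V = Q/A = 1.064/0.2781 = 3.826 m/s.
Reynolds number Re = ρVD/μ = 798 · 3.826 · 0.595 / 0.00245 = 7.415e+05.
Re > 4000 → turbulent. Relative roughness ε/D = 1.7e-06/0.595 = 2.86e-06. Haaland: 1/√f = -1.8 log₁₀[(2.86e-06/3.7)^1.11 + 6.9/7.415e+05] = -1.8 log₁₀[1.64e-07 + 9.31e-06] = 9.043, so f = 0.01223.
Total minor-loss coefficient ΣK = 3·0.41 = 1.23.
ΔP = [f·L/D + ΣK]·(ρV²/2) = [0.01223·133/0.595 + 1.23]·(798·3.826²/2) = [2.734 + 1.23]·5841 = 2.315e+04 Pa.
ΔP = 2.315e+04 Pa = 0.232 bar.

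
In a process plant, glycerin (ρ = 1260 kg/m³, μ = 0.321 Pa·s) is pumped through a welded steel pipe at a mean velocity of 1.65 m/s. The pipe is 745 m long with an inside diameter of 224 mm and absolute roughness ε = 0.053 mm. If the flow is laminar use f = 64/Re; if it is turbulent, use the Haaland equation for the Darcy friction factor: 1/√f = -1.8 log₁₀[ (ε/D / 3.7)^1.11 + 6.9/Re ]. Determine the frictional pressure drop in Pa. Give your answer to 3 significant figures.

Reynolds number Re = ρVD/μ = 1260 · 1.65 · 0.224 / 0.321 = 1451.
Re < 2300 → laminar flow, so f = 64/Re = 64/1451 = 0.04411 (the turbulent correlation is not needed).
Darcy-Weisbach: ΔP = f(L/D)(ρV²/2) = 0.04411·(745/0.224)·(1260·1.65²/2) = 0.04411·3326·1715 = 2.517e+05 Pa.

ΔP ≈ 252000 Pa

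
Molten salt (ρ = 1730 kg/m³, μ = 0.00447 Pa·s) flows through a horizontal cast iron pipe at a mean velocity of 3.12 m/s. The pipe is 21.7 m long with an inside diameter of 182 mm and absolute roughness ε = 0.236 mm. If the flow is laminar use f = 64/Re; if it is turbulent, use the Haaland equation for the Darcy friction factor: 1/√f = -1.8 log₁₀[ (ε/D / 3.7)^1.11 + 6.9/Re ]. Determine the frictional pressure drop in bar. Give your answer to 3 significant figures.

ΔP ≈ 0.220 bar

Reynolds number Re = ρVD/μ = 1730 · 3.12 · 0.182 / 0.00447 = 2.198e+05.
Re > 4000 → turbulent. Relative roughness ε/D = 0.000236/0.182 = 0.0013. Haaland: 1/√f = -1.8 log₁₀[(0.0013/3.7)^1.11 + 6.9/2.198e+05] = -1.8 log₁₀[0.000146 + 3.14e-05] = 6.752, so f = 0.02194.
Darcy-Weisbach: ΔP = f(L/D)(ρV²/2) = 0.02194·(21.7/0.182)·(1730·3.12²/2) = 0.02194·119.2·8420 = 2.202e+04 Pa.
ΔP = 2.202e+04 Pa = 0.220 bar.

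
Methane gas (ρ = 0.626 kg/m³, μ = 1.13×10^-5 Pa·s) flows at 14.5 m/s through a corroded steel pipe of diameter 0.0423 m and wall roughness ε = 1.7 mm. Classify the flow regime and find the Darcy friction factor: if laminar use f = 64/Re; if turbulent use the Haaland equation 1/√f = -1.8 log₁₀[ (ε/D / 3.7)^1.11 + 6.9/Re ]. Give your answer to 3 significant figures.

f ≈ 0.0657

Re = ρVD/μ = 0.626·14.5·0.0423/1.13e-05 = 3.398e+04.
Re > 4000 → turbulent. ε/D = 0.0017/0.0423 = 0.0402; Haaland: 1/√f = -1.8 log₁₀[0.0066 + 0.000203] = 3.901, so f = 0.06573.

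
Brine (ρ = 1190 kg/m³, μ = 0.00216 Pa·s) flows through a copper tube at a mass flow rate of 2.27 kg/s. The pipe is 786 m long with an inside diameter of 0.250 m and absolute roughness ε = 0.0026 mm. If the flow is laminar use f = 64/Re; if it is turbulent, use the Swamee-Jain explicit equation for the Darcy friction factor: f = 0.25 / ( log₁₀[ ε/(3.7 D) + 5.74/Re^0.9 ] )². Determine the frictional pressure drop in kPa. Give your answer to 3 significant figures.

ΔP ≈ 0.105 kPa

A = πD²/4 = π(0.25)²/4 = 0.04909 m²; mean velocity V = ṁ/(ρA) = 2.27/(1190 · 0.04909) = 0.03886 m/s.
Reynolds number Re = ρVD/μ = 1190 · 0.03886 · 0.25 / 0.00216 = 5352.
Re > 4000 → turbulent. Relative roughness ε/D = 2.6e-06/0.25 = 1.04e-05. Swamee-Jain: f = 0.25/(log₁₀[1.04e-05/3.7 + 5.74/5352^0.9])² = 0.25/(log₁₀[2.81e-06 + 0.00253])² = 0.25/(-2.596)² = 0.03709.
Darcy-Weisbach: ΔP = f(L/D)(ρV²/2) = 0.03709·(786/0.25)·(1190·0.03886²/2) = 0.03709·3144·0.8985 = 104.8 Pa.
ΔP = 104.8 Pa = 0.105 kPa.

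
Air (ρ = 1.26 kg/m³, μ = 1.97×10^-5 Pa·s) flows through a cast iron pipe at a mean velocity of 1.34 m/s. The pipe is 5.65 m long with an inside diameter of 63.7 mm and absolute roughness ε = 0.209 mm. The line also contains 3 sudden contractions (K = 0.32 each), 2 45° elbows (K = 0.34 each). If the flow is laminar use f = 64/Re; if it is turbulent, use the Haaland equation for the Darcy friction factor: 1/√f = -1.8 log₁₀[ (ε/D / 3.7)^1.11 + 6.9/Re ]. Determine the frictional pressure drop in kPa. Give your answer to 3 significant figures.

ΔP ≈ 0.00587 kPa

Reynolds number Re = ρVD/μ = 1.26 · 1.34 · 0.0637 / 1.97e-05 = 5459.
Re > 4000 → turbulent. Relative roughness ε/D = 0.000209/0.0637 = 0.00328. Haaland: 1/√f = -1.8 log₁₀[(0.00328/3.7)^1.11 + 6.9/5459] = -1.8 log₁₀[0.000409 + 0.00126] = 4.998, so f = 0.04004.
Total minor-loss coefficient ΣK = 3·0.32 + 2·0.34 = 1.64.
ΔP = [f·L/D + ΣK]·(ρV²/2) = [0.04004·5.65/0.0637 + 1.64]·(1.26·1.34²/2) = [3.551 + 1.64]·1.131 = 5.872 Pa.
ΔP = 5.872 Pa = 0.00587 kPa.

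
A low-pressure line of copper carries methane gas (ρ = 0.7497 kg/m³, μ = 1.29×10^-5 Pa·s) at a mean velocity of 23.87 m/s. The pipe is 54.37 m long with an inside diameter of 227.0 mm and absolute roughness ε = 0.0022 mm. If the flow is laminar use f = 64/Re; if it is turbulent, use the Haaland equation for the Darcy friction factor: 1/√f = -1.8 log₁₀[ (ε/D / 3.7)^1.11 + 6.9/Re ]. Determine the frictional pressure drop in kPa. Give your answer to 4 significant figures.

ΔP ≈ 0.7312 kPa

Reynolds number Re = ρVD/μ = 0.7497 · 23.87 · 0.227 / 1.29e-05 = 3.149e+05.
Re > 4000 → turbulent. Relative roughness ε/D = 2.2e-06/0.227 = 9.69e-06. Haaland: 1/√f = -1.8 log₁₀[(9.69e-06/3.7)^1.11 + 6.9/3.149e+05] = -1.8 log₁₀[6.37e-07 + 2.19e-05] = 8.364, so f = 0.01429.
Darcy-Weisbach: ΔP = f(L/D)(ρV²/2) = 0.01429·(54.37/0.227)·(0.7497·23.87²/2) = 0.01429·239.5·213.6 = 731.2 Pa.
ΔP = 731.2 Pa = 0.7312 kPa.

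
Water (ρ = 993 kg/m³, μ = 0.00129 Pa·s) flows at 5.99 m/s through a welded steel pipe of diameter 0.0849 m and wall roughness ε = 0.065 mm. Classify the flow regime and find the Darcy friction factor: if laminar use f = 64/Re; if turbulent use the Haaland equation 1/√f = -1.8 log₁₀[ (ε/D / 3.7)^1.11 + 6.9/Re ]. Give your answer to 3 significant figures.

Re = ρVD/μ = 993·5.99·0.0849/0.00129 = 3.915e+05.
Re > 4000 → turbulent. ε/D = 6.5e-05/0.0849 = 0.000766; Haaland: 1/√f = -1.8 log₁₀[8.14e-05 + 1.76e-05] = 7.208, so f = 0.01925.

f ≈ 0.0192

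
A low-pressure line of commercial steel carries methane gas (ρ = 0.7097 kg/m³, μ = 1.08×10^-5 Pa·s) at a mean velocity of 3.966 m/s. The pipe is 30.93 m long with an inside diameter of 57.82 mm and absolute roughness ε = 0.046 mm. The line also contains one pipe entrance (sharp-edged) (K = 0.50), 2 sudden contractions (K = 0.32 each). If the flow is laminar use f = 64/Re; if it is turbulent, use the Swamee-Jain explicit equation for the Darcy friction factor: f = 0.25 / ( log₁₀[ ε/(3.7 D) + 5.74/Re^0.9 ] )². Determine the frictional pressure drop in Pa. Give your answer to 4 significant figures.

Reynolds number Re = ρVD/μ = 0.7097 · 3.966 · 0.05782 / 1.08e-05 = 1.507e+04.
Re > 4000 → turbulent. Relative roughness ε/D = 4.6e-05/0.05782 = 0.000796. Swamee-Jain: f = 0.25/(log₁₀[0.000796/3.7 + 5.74/1.507e+04^0.9])² = 0.25/(log₁₀[0.000215 + 0.000997])² = 0.25/(-2.917)² = 0.02939.
Total minor-loss coefficient ΣK = 1·0.5 + 2·0.32 = 1.14.
ΔP = [f·L/D + ΣK]·(ρV²/2) = [0.02939·30.93/0.05782 + 1.14]·(0.7097·3.966²/2) = [15.72 + 1.14]·5.581 = 94.11 Pa.

ΔP ≈ 94.11 Pa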